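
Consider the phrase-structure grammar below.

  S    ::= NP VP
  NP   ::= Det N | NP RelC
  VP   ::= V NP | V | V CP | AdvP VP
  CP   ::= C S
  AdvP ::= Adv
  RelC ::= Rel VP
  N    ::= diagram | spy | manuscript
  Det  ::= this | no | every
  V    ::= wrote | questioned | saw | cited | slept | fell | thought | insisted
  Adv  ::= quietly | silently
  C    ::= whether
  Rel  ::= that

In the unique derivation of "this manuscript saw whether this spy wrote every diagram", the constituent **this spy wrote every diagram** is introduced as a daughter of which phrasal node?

CP

S
  NP
    Det: this
    N: manuscript
  VP
    V: saw
    CP
      C: whether
      S
        NP
          Det: this
          N: spy
        VP
          V: wrote
          NP
            Det: every
            N: diagram
The span 'this spy wrote every diagram' is the S node built by S → NP VP.
Its mother is the CP built by CP → C S.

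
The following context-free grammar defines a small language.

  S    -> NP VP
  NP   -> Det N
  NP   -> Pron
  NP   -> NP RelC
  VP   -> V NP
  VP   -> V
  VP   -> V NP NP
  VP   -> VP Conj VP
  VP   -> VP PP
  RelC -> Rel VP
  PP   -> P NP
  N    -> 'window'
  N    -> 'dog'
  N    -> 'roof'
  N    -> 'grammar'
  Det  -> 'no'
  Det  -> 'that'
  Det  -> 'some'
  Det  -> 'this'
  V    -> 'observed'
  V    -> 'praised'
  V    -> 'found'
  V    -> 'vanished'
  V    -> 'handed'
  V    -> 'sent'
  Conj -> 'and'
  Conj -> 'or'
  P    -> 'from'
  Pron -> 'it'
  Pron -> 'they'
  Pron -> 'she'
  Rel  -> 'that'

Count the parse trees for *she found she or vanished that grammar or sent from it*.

Two of the 5 distinct bracketings:
[S [NP [Pron she]] [VP [VP [V found] [NP [Pron she]]] [Conj or] [VP [VP [V vanished] [NP [Det that] [N grammar]]] [Conj or] [VP [VP [V sent]] [PP [P from] [NP [Pron it]]]]]]]
[S [NP [Pron she]] [VP [VP [V found] [NP [Pron she]]] [Conj or] [VP [VP [VP [V vanished] [NP [Det that] [N grammar]]] [Conj or] [VP [V sent]]] [PP [P from] [NP [Pron it]]]]]]
The trees differ in how a recursive rule is bracketed over the same span.

5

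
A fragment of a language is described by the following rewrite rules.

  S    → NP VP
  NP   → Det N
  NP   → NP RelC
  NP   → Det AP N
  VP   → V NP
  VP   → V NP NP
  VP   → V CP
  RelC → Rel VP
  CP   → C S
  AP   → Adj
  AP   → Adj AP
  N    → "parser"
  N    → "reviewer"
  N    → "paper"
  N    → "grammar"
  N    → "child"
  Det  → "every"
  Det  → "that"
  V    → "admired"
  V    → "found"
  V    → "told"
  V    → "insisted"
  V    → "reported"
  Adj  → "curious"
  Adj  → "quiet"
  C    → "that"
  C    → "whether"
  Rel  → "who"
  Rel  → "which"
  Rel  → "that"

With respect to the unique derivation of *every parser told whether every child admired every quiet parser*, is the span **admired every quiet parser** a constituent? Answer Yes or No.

[S [NP [Det every] [N parser]] [VP [V told] [CP [C whether] [S [NP [Det every] [N child]] [VP [V admired] [NP [Det every] [AP [Adj quiet]] [N parser]]]]]]]
The words 'admired every quiet parser' are exhaustively dominated by a single VP node (built by VP → V NP), so they form a constituent.

Yes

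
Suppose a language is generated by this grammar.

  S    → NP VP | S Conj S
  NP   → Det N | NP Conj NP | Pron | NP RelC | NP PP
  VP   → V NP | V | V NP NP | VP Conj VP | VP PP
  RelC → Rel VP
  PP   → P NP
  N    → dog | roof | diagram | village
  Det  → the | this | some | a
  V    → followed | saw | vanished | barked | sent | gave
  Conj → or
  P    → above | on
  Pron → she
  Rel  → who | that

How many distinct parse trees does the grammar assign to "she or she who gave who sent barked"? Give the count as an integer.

Two of the 3 distinct bracketings:
[S [NP [NP [Pron she]] [Conj or] [NP [NP [NP [Pron she]] [RelC [Rel who] [VP [V gave]]]] [RelC [Rel who] [VP [V sent]]]]] [VP [V barked]]]
[S [NP [NP [NP [Pron she]] [Conj or] [NP [NP [Pron she]] [RelC [Rel who] [VP [V gave]]]]] [RelC [Rel who] [VP [V sent]]]] [VP [V barked]]]
The trees differ in how a recursive rule is bracketed over the same span.

3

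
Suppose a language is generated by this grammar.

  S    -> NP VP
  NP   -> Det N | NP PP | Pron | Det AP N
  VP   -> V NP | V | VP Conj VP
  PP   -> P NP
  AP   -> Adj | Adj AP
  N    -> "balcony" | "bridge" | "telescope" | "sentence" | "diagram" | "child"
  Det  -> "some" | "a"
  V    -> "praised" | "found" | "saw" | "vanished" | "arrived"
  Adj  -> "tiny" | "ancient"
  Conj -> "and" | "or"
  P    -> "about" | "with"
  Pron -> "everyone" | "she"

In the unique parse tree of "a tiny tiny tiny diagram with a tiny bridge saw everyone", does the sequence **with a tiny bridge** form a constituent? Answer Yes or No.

[S [NP [NP [Det a] [AP [Adj tiny] [AP [Adj tiny] [AP [Adj tiny]]]] [N diagram]] [PP [P with] [NP [Det a] [AP [Adj tiny]] [N bridge]]]] [VP [V saw] [NP [Pron everyone]]]]
The words 'with a tiny bridge' are exhaustively dominated by a single PP node (built by PP → P NP), so they form a constituent.

Yes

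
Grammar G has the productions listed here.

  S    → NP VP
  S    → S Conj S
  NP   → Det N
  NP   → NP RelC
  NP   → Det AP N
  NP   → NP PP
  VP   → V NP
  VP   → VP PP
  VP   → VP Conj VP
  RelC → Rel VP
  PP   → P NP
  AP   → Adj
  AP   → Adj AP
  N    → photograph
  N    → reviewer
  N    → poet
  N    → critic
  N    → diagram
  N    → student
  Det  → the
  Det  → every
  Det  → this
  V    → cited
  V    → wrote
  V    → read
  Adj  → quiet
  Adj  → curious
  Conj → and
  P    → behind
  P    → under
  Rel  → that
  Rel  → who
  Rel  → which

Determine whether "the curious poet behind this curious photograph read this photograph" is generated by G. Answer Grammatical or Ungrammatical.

[S [NP [NP [Det the] [AP [Adj curious]] [N poet]] [PP [P behind] [NP [Det this] [AP [Adj curious]] [N photograph]]]] [VP [V read] [NP [Det this] [N photograph]]]]
The bracketing above is licensed at every node by one of the given productions, with S at the root.

Grammatical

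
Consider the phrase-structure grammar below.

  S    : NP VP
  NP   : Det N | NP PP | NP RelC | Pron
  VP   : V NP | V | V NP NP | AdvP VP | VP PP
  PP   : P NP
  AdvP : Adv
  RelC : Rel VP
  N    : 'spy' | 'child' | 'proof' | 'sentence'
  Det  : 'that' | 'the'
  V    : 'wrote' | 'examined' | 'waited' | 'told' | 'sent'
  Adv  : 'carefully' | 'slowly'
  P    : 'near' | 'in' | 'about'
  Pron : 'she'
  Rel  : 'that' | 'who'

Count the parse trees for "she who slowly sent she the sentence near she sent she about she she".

4

Two of the 4 distinct bracketings:
[S [NP [NP [NP [Pron she]] [RelC [Rel who] [VP [AdvP [Adv slowly]] [VP [V sent] [NP [Pron she]] [NP [Det the] [N sentence]]]]]] [PP [P near] [NP [Pron she]]]] [VP [V sent] [NP [NP [Pron she]] [PP [P about] [NP [Pron she]]]] [NP [Pron she]]]]
[S [NP [NP [Pron she]] [RelC [Rel who] [VP [AdvP [Adv slowly]] [VP [V sent] [NP [Pron she]] [NP [NP [Det the] [N sentence]] [PP [P near] [NP [Pron she]]]]]]]] [VP [V sent] [NP [NP [Pron she]] [PP [P about] [NP [Pron she]]]] [NP [Pron she]]]]
The trees differ in how a recursive rule is bracketed over the same span.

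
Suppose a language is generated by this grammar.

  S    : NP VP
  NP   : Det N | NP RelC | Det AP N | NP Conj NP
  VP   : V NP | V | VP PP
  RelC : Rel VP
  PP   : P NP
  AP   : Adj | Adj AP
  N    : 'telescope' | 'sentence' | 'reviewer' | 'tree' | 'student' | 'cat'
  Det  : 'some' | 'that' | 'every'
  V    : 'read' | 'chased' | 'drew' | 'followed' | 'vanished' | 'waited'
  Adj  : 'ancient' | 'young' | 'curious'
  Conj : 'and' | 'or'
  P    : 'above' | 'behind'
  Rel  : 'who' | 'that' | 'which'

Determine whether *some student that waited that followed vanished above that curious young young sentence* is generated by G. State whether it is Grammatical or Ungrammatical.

S
  NP
    NP
      NP
        Det: some
        N: student
      RelC
        Rel: that
        VP
          V: waited
    RelC
      Rel: that
      VP
        V: followed
  VP
    VP
      V: vanished
    PP
      P: above
      NP
        Det: that
        AP
          Adj: curious
          AP
            Adj: young
            AP
              Adj: young
        N: sentence
Each bracket corresponds to one application of a listed rule, so the string is derivable from S.

Grammatical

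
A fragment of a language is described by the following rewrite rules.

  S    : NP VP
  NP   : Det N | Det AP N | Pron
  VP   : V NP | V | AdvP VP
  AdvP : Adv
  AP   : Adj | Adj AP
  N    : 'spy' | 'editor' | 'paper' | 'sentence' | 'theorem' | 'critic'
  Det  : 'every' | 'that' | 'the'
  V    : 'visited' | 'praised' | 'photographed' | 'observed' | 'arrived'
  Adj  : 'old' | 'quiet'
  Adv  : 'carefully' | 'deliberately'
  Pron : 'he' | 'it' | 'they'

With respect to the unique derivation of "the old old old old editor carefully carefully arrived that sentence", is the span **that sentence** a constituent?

[S [NP [Det the] [AP [Adj old] [AP [Adj old] [AP [Adj old] [AP [Adj old]]]]] [N editor]] [VP [AdvP [Adv carefully]] [VP [AdvP [Adv carefully]] [VP [V arrived] [NP [Det that] [N sentence]]]]]]
The words 'that sentence' are exhaustively dominated by a single NP node (built by NP → Det N), so they form a constituent.

Yes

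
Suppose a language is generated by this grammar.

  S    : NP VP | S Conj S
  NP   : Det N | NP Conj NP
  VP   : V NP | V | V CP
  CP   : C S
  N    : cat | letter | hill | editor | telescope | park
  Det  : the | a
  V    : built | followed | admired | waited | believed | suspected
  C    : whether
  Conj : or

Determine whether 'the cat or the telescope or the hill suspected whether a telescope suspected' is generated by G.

[S [NP [NP [Det the] [N cat]] [Conj or] [NP [NP [Det the] [N telescope]] [Conj or] [NP [Det the] [N hill]]]] [VP [V suspected] [CP [C whether] [S [NP [Det a] [N telescope]] [VP [V suspected]]]]]]
Each bracket corresponds to one application of a listed rule, so the string is derivable from S.

Grammatical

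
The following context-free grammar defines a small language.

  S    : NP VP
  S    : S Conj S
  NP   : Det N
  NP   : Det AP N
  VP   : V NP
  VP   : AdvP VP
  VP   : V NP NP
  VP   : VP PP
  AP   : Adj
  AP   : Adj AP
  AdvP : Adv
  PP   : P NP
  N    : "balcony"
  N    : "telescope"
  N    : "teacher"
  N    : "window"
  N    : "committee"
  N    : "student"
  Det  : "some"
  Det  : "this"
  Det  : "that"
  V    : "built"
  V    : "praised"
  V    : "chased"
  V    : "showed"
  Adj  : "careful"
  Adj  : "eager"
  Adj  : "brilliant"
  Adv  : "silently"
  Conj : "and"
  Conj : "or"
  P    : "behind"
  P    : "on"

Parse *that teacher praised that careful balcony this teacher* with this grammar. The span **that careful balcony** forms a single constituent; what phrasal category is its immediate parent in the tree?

S
  NP
    Det: that
    N: teacher
  VP
    V: praised
    NP
      Det: that
      AP
        Adj: careful
      N: balcony
    NP
      Det: this
      N: teacher
The span 'that careful balcony' is the NP node built by NP → Det AP N.
Its mother is the VP built by VP → V NP NP.

VP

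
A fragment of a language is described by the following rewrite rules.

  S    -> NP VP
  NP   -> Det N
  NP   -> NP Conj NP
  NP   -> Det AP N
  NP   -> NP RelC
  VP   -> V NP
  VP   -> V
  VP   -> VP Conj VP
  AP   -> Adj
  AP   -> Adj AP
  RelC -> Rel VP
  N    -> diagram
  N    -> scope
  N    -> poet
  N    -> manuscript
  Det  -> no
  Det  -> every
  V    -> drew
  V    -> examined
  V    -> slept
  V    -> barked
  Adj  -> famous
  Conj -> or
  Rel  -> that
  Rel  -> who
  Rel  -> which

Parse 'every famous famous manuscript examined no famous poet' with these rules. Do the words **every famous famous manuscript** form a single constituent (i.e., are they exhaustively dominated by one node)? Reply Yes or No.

[S [NP [Det every] [AP [Adj famous] [AP [Adj famous]]] [N manuscript]] [VP [V examined] [NP [Det no] [AP [Adj famous]] [N poet]]]]
The words 'every famous famous manuscript' are exhaustively dominated by a single NP node (built by NP → Det AP N), so they form a constituent.

Yes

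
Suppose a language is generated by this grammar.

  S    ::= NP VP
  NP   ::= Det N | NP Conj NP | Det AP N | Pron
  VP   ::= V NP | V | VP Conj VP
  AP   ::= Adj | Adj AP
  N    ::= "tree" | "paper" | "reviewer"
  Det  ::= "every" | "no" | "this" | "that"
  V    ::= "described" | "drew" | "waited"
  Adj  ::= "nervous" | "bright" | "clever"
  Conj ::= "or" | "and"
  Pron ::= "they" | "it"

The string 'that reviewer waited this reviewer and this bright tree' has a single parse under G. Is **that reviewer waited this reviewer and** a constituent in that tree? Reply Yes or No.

[S [NP [Det that] [N reviewer]] [VP [V waited] [NP [NP [Det this] [N reviewer]] [Conj and] [NP [Det this] [AP [Adj bright]] [N tree]]]]]
The smallest constituent containing 'that reviewer waited this reviewer and' is the S spanning 'that reviewer waited this reviewer and this bright tree'; no single node in the tree dominates exactly the given words.

No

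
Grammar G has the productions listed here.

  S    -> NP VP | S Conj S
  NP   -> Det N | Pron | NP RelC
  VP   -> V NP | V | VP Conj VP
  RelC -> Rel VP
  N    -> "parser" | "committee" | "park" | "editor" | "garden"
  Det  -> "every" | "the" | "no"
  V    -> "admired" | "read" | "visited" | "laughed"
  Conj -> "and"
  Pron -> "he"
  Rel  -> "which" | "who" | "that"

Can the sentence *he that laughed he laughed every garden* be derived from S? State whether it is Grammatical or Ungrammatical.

Grammatical

S
  NP
    NP
      Pron: he
    RelC
      Rel: that
      VP
        V: laughed
        NP
          Pron: he
  VP
    V: laughed
    NP
      Det: every
      N: garden
Each bracket corresponds to one application of a listed rule, so the string is derivable from S.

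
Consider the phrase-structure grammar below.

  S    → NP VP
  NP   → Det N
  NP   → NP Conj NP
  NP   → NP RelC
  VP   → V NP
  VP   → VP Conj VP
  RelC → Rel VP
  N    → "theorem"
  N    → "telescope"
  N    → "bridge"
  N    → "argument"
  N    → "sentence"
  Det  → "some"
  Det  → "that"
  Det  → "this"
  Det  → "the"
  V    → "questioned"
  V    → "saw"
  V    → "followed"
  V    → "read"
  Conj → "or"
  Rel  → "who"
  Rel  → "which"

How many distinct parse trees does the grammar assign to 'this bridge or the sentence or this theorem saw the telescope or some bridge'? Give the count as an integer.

The two bracketings:
[S [NP [NP [Det this] [N bridge]] [Conj or] [NP [NP [Det the] [N sentence]] [Conj or] [NP [Det this] [N theorem]]]] [VP [V saw] [NP [NP [Det the] [N telescope]] [Conj or] [NP [Det some] [N bridge]]]]]
[S [NP [NP [NP [Det this] [N bridge]] [Conj or] [NP [Det the] [N sentence]]] [Conj or] [NP [Det this] [N theorem]]] [VP [V saw] [NP [NP [Det the] [N telescope]] [Conj or] [NP [Det some] [N bridge]]]]]
The trees differ in how a recursive rule is bracketed over the same span.

2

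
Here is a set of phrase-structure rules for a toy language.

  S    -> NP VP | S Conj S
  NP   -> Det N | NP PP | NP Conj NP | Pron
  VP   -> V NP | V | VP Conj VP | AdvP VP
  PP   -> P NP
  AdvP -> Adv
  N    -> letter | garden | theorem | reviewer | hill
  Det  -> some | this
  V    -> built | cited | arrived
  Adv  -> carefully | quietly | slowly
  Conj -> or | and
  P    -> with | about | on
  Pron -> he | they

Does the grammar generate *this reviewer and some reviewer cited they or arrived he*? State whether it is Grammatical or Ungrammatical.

S
  NP
    NP
      Det: this
      N: reviewer
    Conj: and
    NP
      Det: some
      N: reviewer
  VP
    VP
      V: cited
      NP
        Pron: they
    Conj: or
    VP
      V: arrived
      NP
        Pron: he
The bracketing above is licensed at every node by one of the given productions, with S at the root.

Grammatical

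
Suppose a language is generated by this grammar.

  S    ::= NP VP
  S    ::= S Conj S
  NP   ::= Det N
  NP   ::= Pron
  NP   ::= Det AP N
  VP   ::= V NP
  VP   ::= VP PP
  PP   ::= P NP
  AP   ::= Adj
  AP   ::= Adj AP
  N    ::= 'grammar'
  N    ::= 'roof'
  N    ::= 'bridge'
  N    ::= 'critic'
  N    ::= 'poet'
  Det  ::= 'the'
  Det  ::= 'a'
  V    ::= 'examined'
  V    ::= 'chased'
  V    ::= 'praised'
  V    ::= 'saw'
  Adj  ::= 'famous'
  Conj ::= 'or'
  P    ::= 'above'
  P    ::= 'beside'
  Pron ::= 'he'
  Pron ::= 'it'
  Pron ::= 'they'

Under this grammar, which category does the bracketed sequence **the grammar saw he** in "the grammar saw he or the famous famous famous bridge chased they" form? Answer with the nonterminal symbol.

S
  S
    NP
      Det: the
      N: grammar
    VP
      V: saw
      NP
        Pron: he
  Conj: or
  S
    NP
      Det: the
      AP
        Adj: famous
        AP
          Adj: famous
          AP
            Adj: famous
      N: bridge
    VP
      V: chased
      NP
        Pron: they
The span 'the grammar saw he' is the S node built by S → NP VP.

S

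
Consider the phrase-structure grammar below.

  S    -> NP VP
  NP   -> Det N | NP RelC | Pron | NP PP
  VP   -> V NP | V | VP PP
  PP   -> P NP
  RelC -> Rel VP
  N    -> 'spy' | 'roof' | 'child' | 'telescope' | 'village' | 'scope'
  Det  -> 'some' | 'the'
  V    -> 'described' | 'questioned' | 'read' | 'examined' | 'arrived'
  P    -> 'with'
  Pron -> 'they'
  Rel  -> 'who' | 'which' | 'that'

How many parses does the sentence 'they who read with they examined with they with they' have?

Two of the 4 distinct bracketings:
[S [NP [NP [Pron they]] [RelC [Rel who] [VP [VP [V read]] [PP [P with] [NP [Pron they]]]]]] [VP [VP [V examined]] [PP [P with] [NP [NP [Pron they]] [PP [P with] [NP [Pron they]]]]]]]
[S [NP [NP [Pron they]] [RelC [Rel who] [VP [VP [V read]] [PP [P with] [NP [Pron they]]]]]] [VP [VP [VP [V examined]] [PP [P with] [NP [Pron they]]]] [PP [P with] [NP [Pron they]]]]]
The difference turns on whether NP → NP PP is used at the relevant span, versus an alternative expansion of NP.

4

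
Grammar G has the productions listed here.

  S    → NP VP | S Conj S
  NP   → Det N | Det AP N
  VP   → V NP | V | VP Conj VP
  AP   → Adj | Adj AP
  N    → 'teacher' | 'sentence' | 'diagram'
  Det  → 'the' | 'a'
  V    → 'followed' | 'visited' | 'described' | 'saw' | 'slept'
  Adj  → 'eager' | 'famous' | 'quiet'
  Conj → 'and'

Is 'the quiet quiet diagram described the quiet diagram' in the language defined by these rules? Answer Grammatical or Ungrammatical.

Grammatical

S
  NP
    Det: the
    AP
      Adj: quiet
      AP
        Adj: quiet
    N: diagram
  VP
    V: described
    NP
      Det: the
      AP
        Adj: quiet
      N: diagram
Every word is introduced by a lexical rule and the phrasal rules combine the resulting categories into a single S.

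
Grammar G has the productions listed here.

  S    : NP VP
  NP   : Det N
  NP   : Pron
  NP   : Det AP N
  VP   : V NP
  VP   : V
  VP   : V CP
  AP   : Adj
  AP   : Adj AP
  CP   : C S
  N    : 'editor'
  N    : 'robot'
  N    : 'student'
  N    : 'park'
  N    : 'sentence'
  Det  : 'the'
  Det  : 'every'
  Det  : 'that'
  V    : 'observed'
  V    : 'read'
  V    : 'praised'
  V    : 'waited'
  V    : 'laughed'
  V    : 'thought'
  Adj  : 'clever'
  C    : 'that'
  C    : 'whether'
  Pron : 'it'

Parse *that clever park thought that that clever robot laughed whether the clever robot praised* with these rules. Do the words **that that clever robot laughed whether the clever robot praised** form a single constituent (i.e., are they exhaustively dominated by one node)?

Yes

[S [NP [Det that] [AP [Adj clever]] [N park]] [VP [V thought] [CP [C that] [S [NP [Det that] [AP [Adj clever]] [N robot]] [VP [V laughed] [CP [C whether] [S [NP [Det the] [AP [Adj clever]] [N robot]] [VP [V praised]]]]]]]]]
The words 'that that clever robot laughed whether the clever robot praised' are exhaustively dominated by a single CP node (built by CP → C S), so they form a constituent.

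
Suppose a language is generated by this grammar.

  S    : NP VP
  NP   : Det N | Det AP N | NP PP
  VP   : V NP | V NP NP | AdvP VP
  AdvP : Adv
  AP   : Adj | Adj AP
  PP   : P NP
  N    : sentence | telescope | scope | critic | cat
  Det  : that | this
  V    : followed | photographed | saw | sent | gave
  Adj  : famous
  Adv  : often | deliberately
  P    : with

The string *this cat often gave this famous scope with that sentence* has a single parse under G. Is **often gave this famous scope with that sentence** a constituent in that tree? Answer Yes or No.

[S [NP [Det this] [N cat]] [VP [AdvP [Adv often]] [VP [V gave] [NP [NP [Det this] [AP [Adj famous]] [N scope]] [PP [P with] [NP [Det that] [N sentence]]]]]]]
The words 'often gave this famous scope with that sentence' are exhaustively dominated by a single VP node (built by VP → AdvP VP), so they form a constituent.

Yes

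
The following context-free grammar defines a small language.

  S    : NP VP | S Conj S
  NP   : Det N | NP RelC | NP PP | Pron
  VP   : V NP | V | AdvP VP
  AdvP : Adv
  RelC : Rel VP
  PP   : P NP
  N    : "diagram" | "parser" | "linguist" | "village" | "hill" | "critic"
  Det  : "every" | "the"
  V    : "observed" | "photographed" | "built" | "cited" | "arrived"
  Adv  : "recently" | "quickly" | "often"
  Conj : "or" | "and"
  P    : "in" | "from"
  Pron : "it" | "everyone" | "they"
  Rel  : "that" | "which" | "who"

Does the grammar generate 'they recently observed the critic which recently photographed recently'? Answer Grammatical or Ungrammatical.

Ungrammatical

For S → NP VP, the only prefix that parses as NP is 'they', but the remainder 'recently observed the critic which recently photographed recently' is not a VP under these rules. The alternative S rule S → S Conj S likewise has no satisfying split.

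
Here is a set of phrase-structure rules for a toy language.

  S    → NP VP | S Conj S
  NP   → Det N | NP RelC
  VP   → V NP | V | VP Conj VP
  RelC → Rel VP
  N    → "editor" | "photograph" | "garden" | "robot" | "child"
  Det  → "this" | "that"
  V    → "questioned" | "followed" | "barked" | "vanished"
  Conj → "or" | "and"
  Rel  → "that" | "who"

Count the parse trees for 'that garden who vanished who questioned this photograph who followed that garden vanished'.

The two bracketings:
[S [NP [NP [NP [Det that] [N garden]] [RelC [Rel who] [VP [V vanished]]]] [RelC [Rel who] [VP [V questioned] [NP [NP [Det this] [N photograph]] [RelC [Rel who] [VP [V followed] [NP [Det that] [N garden]]]]]]]] [VP [V vanished]]]
[S [NP [NP [NP [NP [Det that] [N garden]] [RelC [Rel who] [VP [V vanished]]]] [RelC [Rel who] [VP [V questioned] [NP [Det this] [N photograph]]]]] [RelC [Rel who] [VP [V followed] [NP [Det that] [N garden]]]]] [VP [V vanished]]]
The trees differ in how a recursive rule is bracketed over the same span.

2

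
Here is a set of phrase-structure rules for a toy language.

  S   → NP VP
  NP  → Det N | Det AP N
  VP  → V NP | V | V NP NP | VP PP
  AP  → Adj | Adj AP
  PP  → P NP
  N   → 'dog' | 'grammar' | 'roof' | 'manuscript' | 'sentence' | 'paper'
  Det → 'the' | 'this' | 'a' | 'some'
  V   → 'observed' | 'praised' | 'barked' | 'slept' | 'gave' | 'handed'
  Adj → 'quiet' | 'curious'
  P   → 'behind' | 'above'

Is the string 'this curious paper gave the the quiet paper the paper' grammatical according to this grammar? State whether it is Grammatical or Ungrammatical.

Ungrammatical

A Det word can never sit immediately before a Det word in any string this grammar generates, so the substring 'the the' rules out a derivation.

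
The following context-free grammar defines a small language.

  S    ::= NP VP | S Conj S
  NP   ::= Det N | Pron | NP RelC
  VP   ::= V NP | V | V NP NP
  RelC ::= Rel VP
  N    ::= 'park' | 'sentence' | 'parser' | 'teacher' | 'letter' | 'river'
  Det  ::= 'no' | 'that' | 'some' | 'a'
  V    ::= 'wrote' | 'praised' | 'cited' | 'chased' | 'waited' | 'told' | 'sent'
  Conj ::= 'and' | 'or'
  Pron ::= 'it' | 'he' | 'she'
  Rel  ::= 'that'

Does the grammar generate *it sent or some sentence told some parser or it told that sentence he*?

S
  S
    NP
      Pron: it
    VP
      V: sent
  Conj: or
  S
    S
      NP
        Det: some
        N: sentence
      VP
        V: told
        NP
          Det: some
          N: parser
    Conj: or
    S
      NP
        Pron: it
      VP
        V: told
        NP
          Det: that
          N: sentence
        NP
          Pron: he
Every word is introduced by a lexical rule and the phrasal rules combine the resulting categories into a single S.

Grammatical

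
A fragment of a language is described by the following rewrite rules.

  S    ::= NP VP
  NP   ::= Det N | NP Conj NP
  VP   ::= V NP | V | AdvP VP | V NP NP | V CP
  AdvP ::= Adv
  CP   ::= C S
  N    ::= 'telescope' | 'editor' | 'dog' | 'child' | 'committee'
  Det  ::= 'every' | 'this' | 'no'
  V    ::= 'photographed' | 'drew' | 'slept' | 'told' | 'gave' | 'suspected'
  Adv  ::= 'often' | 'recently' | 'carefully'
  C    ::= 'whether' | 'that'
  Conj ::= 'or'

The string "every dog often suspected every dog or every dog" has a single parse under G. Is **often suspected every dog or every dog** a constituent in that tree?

[S [NP [Det every] [N dog]] [VP [AdvP [Adv often]] [VP [V suspected] [NP [NP [Det every] [N dog]] [Conj or] [NP [Det every] [N dog]]]]]]
The words 'often suspected every dog or every dog' are exhaustively dominated by a single VP node (built by VP → AdvP VP), so they form a constituent.

Yes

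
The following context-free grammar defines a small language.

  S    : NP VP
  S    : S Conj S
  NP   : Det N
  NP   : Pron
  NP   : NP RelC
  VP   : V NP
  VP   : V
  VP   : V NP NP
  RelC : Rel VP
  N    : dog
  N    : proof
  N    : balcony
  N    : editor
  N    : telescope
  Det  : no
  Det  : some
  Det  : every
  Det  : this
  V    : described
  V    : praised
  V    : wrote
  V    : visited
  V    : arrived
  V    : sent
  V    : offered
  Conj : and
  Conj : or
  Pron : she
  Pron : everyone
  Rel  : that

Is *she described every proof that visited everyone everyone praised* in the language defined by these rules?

For S → NP VP, the only prefix that parses as NP is 'she', but the remainder 'described every proof that visited everyone everyone praised' is not a VP under these rules. The alternative S rule S → S Conj S likewise has no satisfying split.

Ungrammatical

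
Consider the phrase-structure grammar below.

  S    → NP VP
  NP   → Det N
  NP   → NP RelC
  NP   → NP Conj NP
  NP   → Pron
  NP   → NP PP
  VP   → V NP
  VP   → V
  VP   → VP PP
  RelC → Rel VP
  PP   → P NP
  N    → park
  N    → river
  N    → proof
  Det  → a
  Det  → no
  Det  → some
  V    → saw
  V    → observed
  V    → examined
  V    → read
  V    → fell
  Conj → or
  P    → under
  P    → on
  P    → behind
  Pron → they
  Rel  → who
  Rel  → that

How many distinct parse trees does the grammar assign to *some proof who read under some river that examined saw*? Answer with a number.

4

Two of the 4 distinct bracketings:
[S [NP [NP [Det some] [N proof]] [RelC [Rel who] [VP [VP [V read]] [PP [P under] [NP [NP [Det some] [N river]] [RelC [Rel that] [VP [V examined]]]]]]]] [VP [V saw]]]
[S [NP [NP [NP [Det some] [N proof]] [RelC [Rel who] [VP [VP [V read]] [PP [P under] [NP [Det some] [N river]]]]]] [RelC [Rel that] [VP [V examined]]]] [VP [V saw]]]
The trees differ in how a recursive rule is bracketed over the same span.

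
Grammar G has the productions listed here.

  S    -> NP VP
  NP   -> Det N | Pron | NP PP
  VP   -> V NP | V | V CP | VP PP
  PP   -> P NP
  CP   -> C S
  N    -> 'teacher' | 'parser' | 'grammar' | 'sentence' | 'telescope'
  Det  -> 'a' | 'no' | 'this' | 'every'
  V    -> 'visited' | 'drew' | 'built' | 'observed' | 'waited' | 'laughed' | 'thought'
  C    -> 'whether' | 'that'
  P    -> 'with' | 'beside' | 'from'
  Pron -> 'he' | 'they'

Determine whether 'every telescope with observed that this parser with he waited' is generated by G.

Ungrammatical

A P word can never sit immediately before a V word in any string this grammar generates, so the substring 'with observed' rules out a derivation.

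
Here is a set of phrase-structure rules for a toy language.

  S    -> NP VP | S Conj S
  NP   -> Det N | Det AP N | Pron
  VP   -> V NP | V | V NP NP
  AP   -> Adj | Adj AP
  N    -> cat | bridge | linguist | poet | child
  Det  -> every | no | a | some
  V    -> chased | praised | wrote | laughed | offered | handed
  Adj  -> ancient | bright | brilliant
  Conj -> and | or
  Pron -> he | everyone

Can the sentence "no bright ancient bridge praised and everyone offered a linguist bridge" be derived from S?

An N word can never sit immediately before an N word in any string this grammar generates, so the substring 'linguist bridge' rules out a derivation.

Ungrammatical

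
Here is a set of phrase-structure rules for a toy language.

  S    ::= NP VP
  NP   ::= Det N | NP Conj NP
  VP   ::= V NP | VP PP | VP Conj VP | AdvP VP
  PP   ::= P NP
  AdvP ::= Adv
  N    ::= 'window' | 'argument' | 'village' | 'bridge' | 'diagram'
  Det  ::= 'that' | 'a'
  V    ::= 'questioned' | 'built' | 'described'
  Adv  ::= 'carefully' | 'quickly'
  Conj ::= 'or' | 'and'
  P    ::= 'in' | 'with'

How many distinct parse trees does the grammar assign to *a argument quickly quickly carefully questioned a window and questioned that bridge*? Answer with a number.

Two of the 4 distinct bracketings:
[S [NP [Det a] [N argument]] [VP [VP [AdvP [Adv quickly]] [VP [AdvP [Adv quickly]] [VP [AdvP [Adv carefully]] [VP [V questioned] [NP [Det a] [N window]]]]]] [Conj and] [VP [V questioned] [NP [Det that] [N bridge]]]]]
[S [NP [Det a] [N argument]] [VP [AdvP [Adv quickly]] [VP [VP [AdvP [Adv quickly]] [VP [AdvP [Adv carefully]] [VP [V questioned] [NP [Det a] [N window]]]]] [Conj and] [VP [V questioned] [NP [Det that] [N bridge]]]]]]
The trees differ in how a recursive rule is bracketed over the same span.

4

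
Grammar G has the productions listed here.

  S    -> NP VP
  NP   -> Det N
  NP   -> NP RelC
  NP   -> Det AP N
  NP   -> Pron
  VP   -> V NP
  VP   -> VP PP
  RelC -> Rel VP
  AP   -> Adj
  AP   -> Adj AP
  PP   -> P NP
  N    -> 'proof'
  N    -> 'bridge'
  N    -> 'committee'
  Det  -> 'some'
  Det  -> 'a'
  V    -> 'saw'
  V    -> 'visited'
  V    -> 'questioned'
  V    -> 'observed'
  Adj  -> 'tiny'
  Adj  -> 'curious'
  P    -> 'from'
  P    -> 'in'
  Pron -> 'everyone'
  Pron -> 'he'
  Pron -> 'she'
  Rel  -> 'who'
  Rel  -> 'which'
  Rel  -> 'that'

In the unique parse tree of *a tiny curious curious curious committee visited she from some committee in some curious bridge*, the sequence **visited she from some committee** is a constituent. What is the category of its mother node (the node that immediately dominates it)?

[S [NP [Det a] [AP [Adj tiny] [AP [Adj curious] [AP [Adj curious] [AP [Adj curious]]]]] [N committee]] [VP [VP [VP [V visited] [NP [Pron she]]] [PP [P from] [NP [Det some] [N committee]]]] [PP [P in] [NP [Det some] [AP [Adj curious]] [N bridge]]]]]
The span 'visited she from some committee' is the VP node built by VP → VP PP.
Its mother is the VP built by VP → VP PP.

VP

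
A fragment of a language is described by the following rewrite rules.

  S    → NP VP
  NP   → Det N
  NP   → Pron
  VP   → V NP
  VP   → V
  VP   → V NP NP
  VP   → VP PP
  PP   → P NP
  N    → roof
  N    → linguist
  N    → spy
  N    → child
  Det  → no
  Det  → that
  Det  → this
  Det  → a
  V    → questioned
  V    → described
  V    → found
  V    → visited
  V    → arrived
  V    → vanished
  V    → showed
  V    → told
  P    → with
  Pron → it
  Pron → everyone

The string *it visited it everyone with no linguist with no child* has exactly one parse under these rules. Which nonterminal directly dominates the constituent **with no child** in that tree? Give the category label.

VP

S
  NP
    Pron: it
  VP
    VP
      VP
        V: visited
        NP
          Pron: it
        NP
          Pron: everyone
      PP
        P: with
        NP
          Det: no
          N: linguist
    PP
      P: with
      NP
        Det: no
        N: child
The span 'with no child' is the PP node built by PP → P NP.
Its mother is the VP built by VP → VP PP.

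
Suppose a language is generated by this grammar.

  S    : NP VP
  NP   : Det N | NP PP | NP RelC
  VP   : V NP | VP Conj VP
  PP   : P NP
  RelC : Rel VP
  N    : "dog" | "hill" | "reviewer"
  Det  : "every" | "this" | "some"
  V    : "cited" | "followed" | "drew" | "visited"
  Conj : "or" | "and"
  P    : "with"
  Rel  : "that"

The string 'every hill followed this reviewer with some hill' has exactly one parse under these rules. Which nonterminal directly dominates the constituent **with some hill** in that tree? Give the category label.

NP

S
  NP
    Det: every
    N: hill
  VP
    V: followed
    NP
      NP
        Det: this
        N: reviewer
      PP
        P: with
        NP
          Det: some
          N: hill
The span 'with some hill' is the PP node built by PP → P NP.
Its mother is the NP built by NP → NP PP.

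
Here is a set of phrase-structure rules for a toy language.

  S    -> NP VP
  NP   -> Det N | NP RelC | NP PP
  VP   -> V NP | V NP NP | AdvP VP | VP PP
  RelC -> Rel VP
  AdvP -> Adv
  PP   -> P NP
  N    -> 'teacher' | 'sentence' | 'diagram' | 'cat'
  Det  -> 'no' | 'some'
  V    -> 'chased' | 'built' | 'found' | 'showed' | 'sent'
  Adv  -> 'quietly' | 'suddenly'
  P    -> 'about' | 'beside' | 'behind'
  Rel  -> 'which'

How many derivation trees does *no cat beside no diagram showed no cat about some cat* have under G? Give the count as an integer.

The two bracketings:
[S [NP [NP [Det no] [N cat]] [PP [P beside] [NP [Det no] [N diagram]]]] [VP [V showed] [NP [NP [Det no] [N cat]] [PP [P about] [NP [Det some] [N cat]]]]]]
[S [NP [NP [Det no] [N cat]] [PP [P beside] [NP [Det no] [N diagram]]]] [VP [VP [V showed] [NP [Det no] [N cat]]] [PP [P about] [NP [Det some] [N cat]]]]]
The difference turns on whether VP → VP PP is used at the relevant span, versus an alternative expansion of VP.

2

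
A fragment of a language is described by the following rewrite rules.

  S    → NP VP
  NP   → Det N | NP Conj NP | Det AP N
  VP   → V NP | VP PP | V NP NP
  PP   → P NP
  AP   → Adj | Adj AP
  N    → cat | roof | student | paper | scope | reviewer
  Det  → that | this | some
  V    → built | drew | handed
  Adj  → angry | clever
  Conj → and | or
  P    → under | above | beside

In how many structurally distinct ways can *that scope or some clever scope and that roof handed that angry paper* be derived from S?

The two bracketings:
[S [NP [NP [Det that] [N scope]] [Conj or] [NP [NP [Det some] [AP [Adj clever]] [N scope]] [Conj and] [NP [Det that] [N roof]]]] [VP [V handed] [NP [Det that] [AP [Adj angry]] [N paper]]]]
[S [NP [NP [NP [Det that] [N scope]] [Conj or] [NP [Det some] [AP [Adj clever]] [N scope]]] [Conj and] [NP [Det that] [N roof]]] [VP [V handed] [NP [Det that] [AP [Adj angry]] [N paper]]]]
The trees differ in how a recursive rule is bracketed over the same span.

2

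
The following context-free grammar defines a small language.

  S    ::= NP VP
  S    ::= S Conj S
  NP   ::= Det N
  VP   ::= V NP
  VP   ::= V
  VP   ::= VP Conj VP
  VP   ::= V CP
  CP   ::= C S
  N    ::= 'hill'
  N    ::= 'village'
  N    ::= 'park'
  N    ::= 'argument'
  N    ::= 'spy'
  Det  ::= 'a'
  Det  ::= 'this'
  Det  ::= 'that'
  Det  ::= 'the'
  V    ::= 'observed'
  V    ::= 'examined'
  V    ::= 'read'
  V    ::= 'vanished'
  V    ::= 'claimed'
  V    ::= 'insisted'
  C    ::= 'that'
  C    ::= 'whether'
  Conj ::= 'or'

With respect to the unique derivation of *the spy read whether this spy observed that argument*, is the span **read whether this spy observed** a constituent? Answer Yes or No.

[S [NP [Det the] [N spy]] [VP [V read] [CP [C whether] [S [NP [Det this] [N spy]] [VP [V observed] [NP [Det that] [N argument]]]]]]]
The smallest constituent containing 'read whether this spy observed' is the VP spanning 'read whether this spy observed that argument'; no single node in the tree dominates exactly the given words.

No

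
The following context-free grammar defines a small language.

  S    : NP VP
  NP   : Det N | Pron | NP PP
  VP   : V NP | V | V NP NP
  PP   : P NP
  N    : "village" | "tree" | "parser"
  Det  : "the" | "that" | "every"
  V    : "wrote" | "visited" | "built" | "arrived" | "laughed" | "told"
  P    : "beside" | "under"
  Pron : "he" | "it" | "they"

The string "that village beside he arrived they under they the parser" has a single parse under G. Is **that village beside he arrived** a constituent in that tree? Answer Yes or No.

[S [NP [NP [Det that] [N village]] [PP [P beside] [NP [Pron he]]]] [VP [V arrived] [NP [NP [Pron they]] [PP [P under] [NP [Pron they]]]] [NP [Det the] [N parser]]]]
The smallest constituent containing 'that village beside he arrived' is the S spanning 'that village beside he arrived they under they the parser'; no single node in the tree dominates exactly the given words.

No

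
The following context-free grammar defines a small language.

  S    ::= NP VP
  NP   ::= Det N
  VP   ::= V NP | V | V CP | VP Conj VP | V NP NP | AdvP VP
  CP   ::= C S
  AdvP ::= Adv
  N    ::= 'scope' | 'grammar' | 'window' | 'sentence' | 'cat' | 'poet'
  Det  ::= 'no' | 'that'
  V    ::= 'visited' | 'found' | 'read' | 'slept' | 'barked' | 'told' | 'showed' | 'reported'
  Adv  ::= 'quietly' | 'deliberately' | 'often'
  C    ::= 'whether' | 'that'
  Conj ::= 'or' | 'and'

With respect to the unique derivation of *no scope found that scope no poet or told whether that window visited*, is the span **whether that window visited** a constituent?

[S [NP [Det no] [N scope]] [VP [VP [V found] [NP [Det that] [N scope]] [NP [Det no] [N poet]]] [Conj or] [VP [V told] [CP [C whether] [S [NP [Det that] [N window]] [VP [V visited]]]]]]]
The words 'whether that window visited' are exhaustively dominated by a single CP node (built by CP → C S), so they form a constituent.

Yes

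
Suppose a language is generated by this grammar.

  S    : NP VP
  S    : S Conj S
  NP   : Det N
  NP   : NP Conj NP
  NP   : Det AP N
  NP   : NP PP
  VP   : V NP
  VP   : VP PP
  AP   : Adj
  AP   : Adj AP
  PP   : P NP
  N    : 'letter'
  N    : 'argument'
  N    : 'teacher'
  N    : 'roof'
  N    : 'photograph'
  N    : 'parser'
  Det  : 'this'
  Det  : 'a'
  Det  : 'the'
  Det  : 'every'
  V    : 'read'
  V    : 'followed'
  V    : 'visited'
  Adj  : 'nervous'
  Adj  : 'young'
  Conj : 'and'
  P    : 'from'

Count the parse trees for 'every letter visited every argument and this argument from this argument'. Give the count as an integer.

3

Two of the 3 distinct bracketings:
[S [NP [Det every] [N letter]] [VP [V visited] [NP [NP [Det every] [N argument]] [Conj and] [NP [NP [Det this] [N argument]] [PP [P from] [NP [Det this] [N argument]]]]]]]
[S [NP [Det every] [N letter]] [VP [V visited] [NP [NP [NP [Det every] [N argument]] [Conj and] [NP [Det this] [N argument]]] [PP [P from] [NP [Det this] [N argument]]]]]]
The trees differ in how a recursive rule is bracketed over the same span.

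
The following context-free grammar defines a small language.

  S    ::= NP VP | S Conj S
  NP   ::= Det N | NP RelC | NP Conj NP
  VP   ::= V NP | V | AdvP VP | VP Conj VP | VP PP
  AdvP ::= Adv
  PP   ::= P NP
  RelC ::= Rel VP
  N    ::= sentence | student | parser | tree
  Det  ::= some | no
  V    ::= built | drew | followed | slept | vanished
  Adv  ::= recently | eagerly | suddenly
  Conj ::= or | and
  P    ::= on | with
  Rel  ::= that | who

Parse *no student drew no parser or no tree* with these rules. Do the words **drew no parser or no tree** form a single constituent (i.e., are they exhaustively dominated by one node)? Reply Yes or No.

Yes

[S [NP [Det no] [N student]] [VP [V drew] [NP [NP [Det no] [N parser]] [Conj or] [NP [Det no] [N tree]]]]]
The words 'drew no parser or no tree' are exhaustively dominated by a single VP node (built by VP → V NP), so they form a constituent.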